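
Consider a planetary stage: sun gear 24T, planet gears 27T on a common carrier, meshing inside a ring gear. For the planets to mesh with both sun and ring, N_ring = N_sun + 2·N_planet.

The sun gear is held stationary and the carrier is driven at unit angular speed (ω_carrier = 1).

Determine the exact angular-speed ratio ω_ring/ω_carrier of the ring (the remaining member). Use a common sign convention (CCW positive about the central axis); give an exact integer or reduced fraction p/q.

17/13

N_ring = 24 + 2·27 = 78
24(ω_s−ω_c) = −78(ω_r−ω_c),  ω_s=0, ω_c=1
ω_r = 1 − (24/78)(0−1) = 17/13
ω_r/ω_c = 17/13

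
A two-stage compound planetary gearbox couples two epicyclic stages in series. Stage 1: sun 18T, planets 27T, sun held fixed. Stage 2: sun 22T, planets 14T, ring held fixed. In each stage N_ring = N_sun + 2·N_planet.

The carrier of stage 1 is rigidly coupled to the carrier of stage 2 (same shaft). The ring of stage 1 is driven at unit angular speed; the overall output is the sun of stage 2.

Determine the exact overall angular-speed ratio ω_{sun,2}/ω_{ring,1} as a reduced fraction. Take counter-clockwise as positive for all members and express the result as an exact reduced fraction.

Stage 1: N_ring = 18 + 2·27 = 72
Stage 1: 18(ω_s−ω_c) = −72(ω_r−ω_c),  ω_s=0, ω_r=1
Stage 1: 18(0−ω_c) = −72(1−ω_c)  ⇒  90ω_c = 72  ⇒  ω_c = 4/5
  ⇒ ω_c¹/ω_r¹ = 4/5
Stage 2: N_ring = 22 + 2·14 = 50
Stage 2: 22(ω_s−ω_c) = −50(ω_r−ω_c),  ω_r=0, ω_c=1
Stage 2: ω_s = 1 − (50/22)(0−1) = 36/11
  ⇒ ω_s²/ω_c² = 36/11
Coupling ω_c² = ω_c¹ ⇒ overall = 4/5 × 36/11 = 144/55

144/55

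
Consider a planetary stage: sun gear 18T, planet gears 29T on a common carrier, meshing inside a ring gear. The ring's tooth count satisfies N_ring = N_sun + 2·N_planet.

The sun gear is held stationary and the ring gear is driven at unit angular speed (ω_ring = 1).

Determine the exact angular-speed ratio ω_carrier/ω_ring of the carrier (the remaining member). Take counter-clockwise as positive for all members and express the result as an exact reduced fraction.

N_ring = 18 + 2·29 = 76
18(ω_s−ω_c) = −76(ω_r−ω_c),  ω_s=0, ω_r=1
18(0−ω_c) = −76(1−ω_c)  ⇒  94ω_c = 76  ⇒  ω_c = 38/47
ω_c/ω_r = 38/47

38/47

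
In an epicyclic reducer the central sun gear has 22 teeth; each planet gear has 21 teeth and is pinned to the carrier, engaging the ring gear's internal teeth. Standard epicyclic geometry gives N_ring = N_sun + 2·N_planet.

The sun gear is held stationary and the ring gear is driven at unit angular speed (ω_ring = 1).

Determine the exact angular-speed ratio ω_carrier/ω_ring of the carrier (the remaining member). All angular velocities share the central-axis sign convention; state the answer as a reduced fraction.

32/43

N_ring = 22 + 2·21 = 64
22(ω_s−ω_c) = −64(ω_r−ω_c),  ω_s=0, ω_r=1
22(0−ω_c) = −64(1−ω_c)  ⇒  86ω_c = 64  ⇒  ω_c = 32/43
ω_c/ω_r = 32/43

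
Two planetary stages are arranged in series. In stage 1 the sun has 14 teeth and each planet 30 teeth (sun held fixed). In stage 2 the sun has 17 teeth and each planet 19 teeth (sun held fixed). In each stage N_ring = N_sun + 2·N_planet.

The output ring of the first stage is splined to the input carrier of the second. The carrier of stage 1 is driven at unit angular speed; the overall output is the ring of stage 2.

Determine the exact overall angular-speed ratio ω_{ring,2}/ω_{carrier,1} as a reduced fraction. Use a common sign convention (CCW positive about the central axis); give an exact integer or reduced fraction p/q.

288/185

Stage 1: N_ring = 14 + 2·30 = 74
Stage 1: 14(ω_s−ω_c) = −74(ω_r−ω_c),  ω_s=0, ω_c=1
Stage 1: ω_r = 1 − (14/74)(0−1) = 44/37
  ⇒ ω_r¹/ω_c¹ = 44/37
Stage 2: N_ring = 17 + 2·19 = 55
Stage 2: 17(ω_s−ω_c) = −55(ω_r−ω_c),  ω_s=0, ω_c=1
Stage 2: ω_r = 1 − (17/55)(0−1) = 72/55
  ⇒ ω_r²/ω_c² = 72/55
Coupling ω_c² = ω_r¹ ⇒ overall = 44/37 × 72/55 = 288/185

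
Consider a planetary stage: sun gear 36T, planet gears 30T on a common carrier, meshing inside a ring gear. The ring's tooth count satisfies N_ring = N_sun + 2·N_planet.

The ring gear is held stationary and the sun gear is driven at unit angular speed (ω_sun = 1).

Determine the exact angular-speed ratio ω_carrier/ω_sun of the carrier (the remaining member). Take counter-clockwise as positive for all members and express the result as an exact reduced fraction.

N_ring = 36 + 2·30 = 96
36(ω_s−ω_c) = −96(ω_r−ω_c),  ω_r=0, ω_s=1
36(1−ω_c) = −96(0−ω_c)  ⇒  132ω_c = 36  ⇒  ω_c = 3/11
ω_c/ω_s = 3/11

3/11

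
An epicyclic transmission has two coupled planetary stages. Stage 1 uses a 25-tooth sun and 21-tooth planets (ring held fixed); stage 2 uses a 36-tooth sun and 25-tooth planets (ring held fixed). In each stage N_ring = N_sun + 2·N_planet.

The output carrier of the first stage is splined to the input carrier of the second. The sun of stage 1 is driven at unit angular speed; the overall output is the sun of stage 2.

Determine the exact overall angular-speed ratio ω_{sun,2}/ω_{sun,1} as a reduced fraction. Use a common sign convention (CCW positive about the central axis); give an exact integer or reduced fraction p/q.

Stage 1: N_ring = 25 + 2·21 = 67
Stage 1: 25(ω_s−ω_c) = −67(ω_r−ω_c),  ω_r=0, ω_s=1
Stage 1: 25(1−ω_c) = −67(0−ω_c)  ⇒  92ω_c = 25  ⇒  ω_c = 25/92
  ⇒ ω_c¹/ω_s¹ = 25/92
Stage 2: N_ring = 36 + 2·25 = 86
Stage 2: 36(ω_s−ω_c) = −86(ω_r−ω_c),  ω_r=0, ω_c=1
Stage 2: ω_s = 1 − (86/36)(0−1) = 61/18
  ⇒ ω_s²/ω_c² = 61/18
Coupling ω_c² = ω_c¹ ⇒ overall = 25/92 × 61/18 = 1525/1656

1525/1656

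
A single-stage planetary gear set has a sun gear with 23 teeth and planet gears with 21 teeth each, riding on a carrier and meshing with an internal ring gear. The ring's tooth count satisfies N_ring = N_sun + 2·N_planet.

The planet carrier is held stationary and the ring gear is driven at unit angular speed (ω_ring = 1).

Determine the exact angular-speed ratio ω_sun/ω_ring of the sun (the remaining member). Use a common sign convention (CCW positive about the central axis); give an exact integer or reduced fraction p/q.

N_ring = 23 + 2·21 = 65
23(ω_s−ω_c) = −65(ω_r−ω_c),  ω_c=0, ω_r=1
ω_s = 0 − (65/23)(1−0) = -65/23
ω_s/ω_r = -65/23

-65/23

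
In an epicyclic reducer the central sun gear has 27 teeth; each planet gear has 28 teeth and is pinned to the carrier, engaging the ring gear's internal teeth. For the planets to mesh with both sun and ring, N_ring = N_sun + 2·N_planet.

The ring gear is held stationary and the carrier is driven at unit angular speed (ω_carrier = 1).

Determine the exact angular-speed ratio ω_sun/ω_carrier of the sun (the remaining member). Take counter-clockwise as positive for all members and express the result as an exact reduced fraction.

110/27

N_ring = 27 + 2·28 = 83
27(ω_s−ω_c) = −83(ω_r−ω_c),  ω_r=0, ω_c=1
ω_s = 1 − (83/27)(0−1) = 110/27
ω_s/ω_c = 110/27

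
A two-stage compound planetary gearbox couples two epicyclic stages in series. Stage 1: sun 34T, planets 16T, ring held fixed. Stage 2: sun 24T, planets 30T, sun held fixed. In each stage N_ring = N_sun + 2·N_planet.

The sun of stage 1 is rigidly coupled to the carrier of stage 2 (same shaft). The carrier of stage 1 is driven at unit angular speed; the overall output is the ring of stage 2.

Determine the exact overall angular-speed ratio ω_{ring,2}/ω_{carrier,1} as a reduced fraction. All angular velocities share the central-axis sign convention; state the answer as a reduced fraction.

Stage 1: N_ring = 34 + 2·16 = 66
Stage 1: 34(ω_s−ω_c) = −66(ω_r−ω_c),  ω_r=0, ω_c=1
Stage 1: ω_s = 1 − (66/34)(0−1) = 50/17
  ⇒ ω_s¹/ω_c¹ = 50/17
Stage 2: N_ring = 24 + 2·30 = 84
Stage 2: 24(ω_s−ω_c) = −84(ω_r−ω_c),  ω_s=0, ω_c=1
Stage 2: ω_r = 1 − (24/84)(0−1) = 9/7
  ⇒ ω_r²/ω_c² = 9/7
Coupling ω_c² = ω_s¹ ⇒ overall = 50/17 × 9/7 = 450/119

450/119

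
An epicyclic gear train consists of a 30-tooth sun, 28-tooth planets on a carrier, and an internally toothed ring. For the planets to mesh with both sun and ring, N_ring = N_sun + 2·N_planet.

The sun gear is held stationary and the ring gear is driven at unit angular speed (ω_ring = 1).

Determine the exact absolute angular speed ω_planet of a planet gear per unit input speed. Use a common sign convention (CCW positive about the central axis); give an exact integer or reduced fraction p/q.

43/28

N_ring = 30 + 2·28 = 86
30(ω_s−ω_c) = −86(ω_r−ω_c),  ω_s=0, ω_r=1
30(0−ω_c) = −86(1−ω_c)  ⇒  116ω_c = 86  ⇒  ω_c = 43/58
sun–planet: 30·(0−43/58) = −28·(ω_p−ω_c)  ⇒  ω_p−ω_c = −(30/28)·(-43/58) = 645/812
ω_p = 43/58 + 645/812 = 43/28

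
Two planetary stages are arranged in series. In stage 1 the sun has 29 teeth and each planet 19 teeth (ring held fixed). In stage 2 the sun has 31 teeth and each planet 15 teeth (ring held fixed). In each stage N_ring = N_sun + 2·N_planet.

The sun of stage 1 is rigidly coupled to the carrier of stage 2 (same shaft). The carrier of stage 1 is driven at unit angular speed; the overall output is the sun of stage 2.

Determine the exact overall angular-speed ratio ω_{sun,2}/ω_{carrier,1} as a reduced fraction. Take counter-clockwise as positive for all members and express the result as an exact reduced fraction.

Stage 1: N_ring = 29 + 2·19 = 67
Stage 1: 29(ω_s−ω_c) = −67(ω_r−ω_c),  ω_r=0, ω_c=1
Stage 1: ω_s = 1 − (67/29)(0−1) = 96/29
  ⇒ ω_s¹/ω_c¹ = 96/29
Stage 2: N_ring = 31 + 2·15 = 61
Stage 2: 31(ω_s−ω_c) = −61(ω_r−ω_c),  ω_r=0, ω_c=1
Stage 2: ω_s = 1 − (61/31)(0−1) = 92/31
  ⇒ ω_s²/ω_c² = 92/31
Coupling ω_c² = ω_s¹ ⇒ overall = 96/29 × 92/31 = 8832/899

8832/899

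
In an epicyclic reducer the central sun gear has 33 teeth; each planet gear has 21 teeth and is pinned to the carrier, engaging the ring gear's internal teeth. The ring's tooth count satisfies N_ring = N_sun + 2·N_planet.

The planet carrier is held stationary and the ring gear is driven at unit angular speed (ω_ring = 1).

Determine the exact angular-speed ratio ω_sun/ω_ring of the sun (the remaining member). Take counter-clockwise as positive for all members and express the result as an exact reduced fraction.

-25/11

N_ring = 33 + 2·21 = 75
33(ω_s−ω_c) = −75(ω_r−ω_c),  ω_c=0, ω_r=1
ω_s = 0 − (75/33)(1−0) = -25/11
ω_s/ω_r = -25/11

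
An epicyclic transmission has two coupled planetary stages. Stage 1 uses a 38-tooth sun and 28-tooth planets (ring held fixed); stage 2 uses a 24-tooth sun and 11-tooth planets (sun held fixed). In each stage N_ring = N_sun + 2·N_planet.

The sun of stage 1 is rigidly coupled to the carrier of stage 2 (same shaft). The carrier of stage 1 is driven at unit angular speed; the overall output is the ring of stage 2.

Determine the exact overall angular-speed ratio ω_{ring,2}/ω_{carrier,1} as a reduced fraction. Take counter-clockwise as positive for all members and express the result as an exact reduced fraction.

2310/437

Stage 1: N_ring = 38 + 2·28 = 94
Stage 1: 38(ω_s−ω_c) = −94(ω_r−ω_c),  ω_r=0, ω_c=1
Stage 1: ω_s = 1 − (94/38)(0−1) = 66/19
  ⇒ ω_s¹/ω_c¹ = 66/19
Stage 2: N_ring = 24 + 2·11 = 46
Stage 2: 24(ω_s−ω_c) = −46(ω_r−ω_c),  ω_s=0, ω_c=1
Stage 2: ω_r = 1 − (24/46)(0−1) = 35/23
  ⇒ ω_r²/ω_c² = 35/23
Coupling ω_c² = ω_s¹ ⇒ overall = 66/19 × 35/23 = 2310/437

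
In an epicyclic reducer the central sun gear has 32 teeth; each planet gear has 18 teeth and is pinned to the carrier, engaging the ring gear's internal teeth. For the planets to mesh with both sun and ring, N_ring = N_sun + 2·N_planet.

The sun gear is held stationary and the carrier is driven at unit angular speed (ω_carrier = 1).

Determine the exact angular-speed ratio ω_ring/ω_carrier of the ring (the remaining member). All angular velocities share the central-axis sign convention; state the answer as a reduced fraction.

N_ring = 32 + 2·18 = 68
32(ω_s−ω_c) = −68(ω_r−ω_c),  ω_s=0, ω_c=1
ω_r = 1 − (32/68)(0−1) = 25/17
ω_r/ω_c = 25/17

25/17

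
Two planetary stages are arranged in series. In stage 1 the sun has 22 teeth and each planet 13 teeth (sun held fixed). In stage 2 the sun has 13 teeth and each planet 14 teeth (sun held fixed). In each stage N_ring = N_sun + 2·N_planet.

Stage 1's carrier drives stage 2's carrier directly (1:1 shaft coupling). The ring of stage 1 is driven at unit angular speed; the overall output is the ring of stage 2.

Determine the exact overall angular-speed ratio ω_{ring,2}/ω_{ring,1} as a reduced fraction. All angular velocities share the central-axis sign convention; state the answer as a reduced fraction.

Stage 1: N_ring = 22 + 2·13 = 48
Stage 1: 22(ω_s−ω_c) = −48(ω_r−ω_c),  ω_s=0, ω_r=1
Stage 1: 22(0−ω_c) = −48(1−ω_c)  ⇒  70ω_c = 48  ⇒  ω_c = 24/35
  ⇒ ω_c¹/ω_r¹ = 24/35
Stage 2: N_ring = 13 + 2·14 = 41
Stage 2: 13(ω_s−ω_c) = −41(ω_r−ω_c),  ω_s=0, ω_c=1
Stage 2: ω_r = 1 − (13/41)(0−1) = 54/41
  ⇒ ω_r²/ω_c² = 54/41
Coupling ω_c² = ω_c¹ ⇒ overall = 24/35 × 54/41 = 1296/1435

1296/1435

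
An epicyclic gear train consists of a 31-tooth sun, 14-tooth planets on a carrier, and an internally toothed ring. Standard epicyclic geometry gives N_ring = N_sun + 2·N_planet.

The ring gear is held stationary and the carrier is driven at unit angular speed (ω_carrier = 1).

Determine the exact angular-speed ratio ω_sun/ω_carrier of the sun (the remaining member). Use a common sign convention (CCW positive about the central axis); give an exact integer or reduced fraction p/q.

N_ring = 31 + 2·14 = 59
31(ω_s−ω_c) = −59(ω_r−ω_c),  ω_r=0, ω_c=1
ω_s = 1 − (59/31)(0−1) = 90/31
ω_s/ω_c = 90/31

90/31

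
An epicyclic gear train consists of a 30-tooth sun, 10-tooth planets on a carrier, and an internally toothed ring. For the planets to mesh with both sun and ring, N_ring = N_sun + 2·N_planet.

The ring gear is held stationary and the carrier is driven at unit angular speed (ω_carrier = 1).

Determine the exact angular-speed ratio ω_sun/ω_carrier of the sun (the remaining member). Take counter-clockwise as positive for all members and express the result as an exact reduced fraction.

8/3

N_ring = 30 + 2·10 = 50
30(ω_s−ω_c) = −50(ω_r−ω_c),  ω_r=0, ω_c=1
ω_s = 1 − (50/30)(0−1) = 8/3
ω_s/ω_c = 8/3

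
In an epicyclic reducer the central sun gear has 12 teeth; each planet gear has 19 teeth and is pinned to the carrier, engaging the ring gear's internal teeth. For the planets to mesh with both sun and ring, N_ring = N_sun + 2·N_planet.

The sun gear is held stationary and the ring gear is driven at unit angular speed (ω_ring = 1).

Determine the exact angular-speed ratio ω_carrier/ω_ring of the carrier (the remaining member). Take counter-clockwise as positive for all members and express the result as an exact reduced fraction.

N_ring = 12 + 2·19 = 50
12(ω_s−ω_c) = −50(ω_r−ω_c),  ω_s=0, ω_r=1
12(0−ω_c) = −50(1−ω_c)  ⇒  62ω_c = 50  ⇒  ω_c = 25/31
ω_c/ω_r = 25/31

25/31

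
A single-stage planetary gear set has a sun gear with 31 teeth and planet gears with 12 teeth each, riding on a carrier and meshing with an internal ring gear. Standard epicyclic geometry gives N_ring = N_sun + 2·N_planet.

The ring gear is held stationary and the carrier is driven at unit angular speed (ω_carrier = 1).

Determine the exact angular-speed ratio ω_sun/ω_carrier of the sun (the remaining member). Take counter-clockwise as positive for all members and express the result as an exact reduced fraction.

N_ring = 31 + 2·12 = 55
31(ω_s−ω_c) = −55(ω_r−ω_c),  ω_r=0, ω_c=1
ω_s = 1 − (55/31)(0−1) = 86/31
ω_s/ω_c = 86/31

86/31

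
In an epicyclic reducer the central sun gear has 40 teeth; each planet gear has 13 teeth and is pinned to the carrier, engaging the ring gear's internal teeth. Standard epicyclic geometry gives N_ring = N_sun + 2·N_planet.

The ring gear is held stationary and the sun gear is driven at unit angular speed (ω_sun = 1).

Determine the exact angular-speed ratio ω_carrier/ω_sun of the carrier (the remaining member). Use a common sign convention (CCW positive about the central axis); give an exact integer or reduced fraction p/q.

N_ring = 40 + 2·13 = 66
40(ω_s−ω_c) = −66(ω_r−ω_c),  ω_r=0, ω_s=1
40(1−ω_c) = −66(0−ω_c)  ⇒  106ω_c = 40  ⇒  ω_c = 20/53
ω_c/ω_s = 20/53

20/53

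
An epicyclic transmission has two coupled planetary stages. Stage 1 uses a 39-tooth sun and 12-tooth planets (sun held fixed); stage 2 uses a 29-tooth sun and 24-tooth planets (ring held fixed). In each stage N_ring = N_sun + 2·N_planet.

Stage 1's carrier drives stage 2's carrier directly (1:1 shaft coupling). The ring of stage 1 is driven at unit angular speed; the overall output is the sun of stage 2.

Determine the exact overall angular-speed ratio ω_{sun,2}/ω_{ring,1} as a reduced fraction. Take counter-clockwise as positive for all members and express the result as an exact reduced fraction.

1113/493

Stage 1: N_ring = 39 + 2·12 = 63
Stage 1: 39(ω_s−ω_c) = −63(ω_r−ω_c),  ω_s=0, ω_r=1
Stage 1: 39(0−ω_c) = −63(1−ω_c)  ⇒  102ω_c = 63  ⇒  ω_c = 21/34
  ⇒ ω_c¹/ω_r¹ = 21/34
Stage 2: N_ring = 29 + 2·24 = 77
Stage 2: 29(ω_s−ω_c) = −77(ω_r−ω_c),  ω_r=0, ω_c=1
Stage 2: ω_s = 1 − (77/29)(0−1) = 106/29
  ⇒ ω_s²/ω_c² = 106/29
Coupling ω_c² = ω_c¹ ⇒ overall = 21/34 × 106/29 = 1113/493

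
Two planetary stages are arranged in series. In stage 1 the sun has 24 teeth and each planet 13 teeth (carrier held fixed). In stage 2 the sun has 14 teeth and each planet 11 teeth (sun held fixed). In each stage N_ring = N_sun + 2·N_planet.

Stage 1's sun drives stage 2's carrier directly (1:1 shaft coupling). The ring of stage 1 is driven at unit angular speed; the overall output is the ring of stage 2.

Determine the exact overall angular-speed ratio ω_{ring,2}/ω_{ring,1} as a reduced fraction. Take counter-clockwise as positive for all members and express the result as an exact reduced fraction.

-625/216

Stage 1: N_ring = 24 + 2·13 = 50
Stage 1: 24(ω_s−ω_c) = −50(ω_r−ω_c),  ω_c=0, ω_r=1
Stage 1: ω_s = 0 − (50/24)(1−0) = -25/12
  ⇒ ω_s¹/ω_r¹ = -25/12
Stage 2: N_ring = 14 + 2·11 = 36
Stage 2: 14(ω_s−ω_c) = −36(ω_r−ω_c),  ω_s=0, ω_c=1
Stage 2: ω_r = 1 − (14/36)(0−1) = 25/18
  ⇒ ω_r²/ω_c² = 25/18
Coupling ω_c² = ω_s¹ ⇒ overall = -25/12 × 25/18 = -625/216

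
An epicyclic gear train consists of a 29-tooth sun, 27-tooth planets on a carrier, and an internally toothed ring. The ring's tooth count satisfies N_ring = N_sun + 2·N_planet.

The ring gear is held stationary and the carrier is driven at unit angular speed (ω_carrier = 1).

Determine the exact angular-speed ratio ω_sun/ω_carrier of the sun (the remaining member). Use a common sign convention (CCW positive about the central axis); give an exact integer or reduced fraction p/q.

112/29

N_ring = 29 + 2·27 = 83
29(ω_s−ω_c) = −83(ω_r−ω_c),  ω_r=0, ω_c=1
ω_s = 1 − (83/29)(0−1) = 112/29
ω_s/ω_c = 112/29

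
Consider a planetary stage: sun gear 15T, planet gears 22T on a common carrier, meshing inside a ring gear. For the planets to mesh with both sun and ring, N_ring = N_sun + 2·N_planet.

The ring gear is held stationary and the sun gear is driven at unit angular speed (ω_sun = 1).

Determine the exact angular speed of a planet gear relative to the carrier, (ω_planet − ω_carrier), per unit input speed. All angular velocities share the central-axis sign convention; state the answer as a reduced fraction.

N_ring = 15 + 2·22 = 59
15(ω_s−ω_c) = −59(ω_r−ω_c),  ω_r=0, ω_s=1
15(1−ω_c) = −59(0−ω_c)  ⇒  74ω_c = 15  ⇒  ω_c = 15/74
sun–planet: 15·(1−15/74) = −22·(ω_p−ω_c)  ⇒  ω_p−ω_c = −(15/22)·(59/74) = -885/1628

-885/1628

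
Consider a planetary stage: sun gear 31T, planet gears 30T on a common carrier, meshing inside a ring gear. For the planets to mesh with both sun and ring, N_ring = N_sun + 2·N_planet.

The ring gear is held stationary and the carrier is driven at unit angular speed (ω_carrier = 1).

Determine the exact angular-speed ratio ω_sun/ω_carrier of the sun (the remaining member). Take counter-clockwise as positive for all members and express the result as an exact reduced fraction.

122/31

N_ring = 31 + 2·30 = 91
31(ω_s−ω_c) = −91(ω_r−ω_c),  ω_r=0, ω_c=1
ω_s = 1 − (91/31)(0−1) = 122/31
ω_s/ω_c = 122/31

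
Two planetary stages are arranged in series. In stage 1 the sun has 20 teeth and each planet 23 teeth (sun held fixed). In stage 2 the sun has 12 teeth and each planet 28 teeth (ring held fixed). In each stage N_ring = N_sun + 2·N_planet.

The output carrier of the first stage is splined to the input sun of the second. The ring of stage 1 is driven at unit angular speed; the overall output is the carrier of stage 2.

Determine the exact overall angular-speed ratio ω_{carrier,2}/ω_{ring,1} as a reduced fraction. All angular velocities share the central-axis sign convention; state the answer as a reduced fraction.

99/860

Stage 1: N_ring = 20 + 2·23 = 66
Stage 1: 20(ω_s−ω_c) = −66(ω_r−ω_c),  ω_s=0, ω_r=1
Stage 1: 20(0−ω_c) = −66(1−ω_c)  ⇒  86ω_c = 66  ⇒  ω_c = 33/43
  ⇒ ω_c¹/ω_r¹ = 33/43
Stage 2: N_ring = 12 + 2·28 = 68
Stage 2: 12(ω_s−ω_c) = −68(ω_r−ω_c),  ω_r=0, ω_s=1
Stage 2: 12(1−ω_c) = −68(0−ω_c)  ⇒  80ω_c = 12  ⇒  ω_c = 3/20
  ⇒ ω_c²/ω_s² = 3/20
Coupling ω_s² = ω_c¹ ⇒ overall = 33/43 × 3/20 = 99/860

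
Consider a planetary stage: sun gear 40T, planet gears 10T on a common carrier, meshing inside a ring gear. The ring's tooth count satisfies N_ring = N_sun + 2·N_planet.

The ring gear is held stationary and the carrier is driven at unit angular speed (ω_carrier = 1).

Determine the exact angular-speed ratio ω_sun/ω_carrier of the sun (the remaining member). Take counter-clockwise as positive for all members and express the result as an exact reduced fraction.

5/2

N_ring = 40 + 2·10 = 60
40(ω_s−ω_c) = −60(ω_r−ω_c),  ω_r=0, ω_c=1
ω_s = 1 − (60/40)(0−1) = 5/2
ω_s/ω_c = 5/2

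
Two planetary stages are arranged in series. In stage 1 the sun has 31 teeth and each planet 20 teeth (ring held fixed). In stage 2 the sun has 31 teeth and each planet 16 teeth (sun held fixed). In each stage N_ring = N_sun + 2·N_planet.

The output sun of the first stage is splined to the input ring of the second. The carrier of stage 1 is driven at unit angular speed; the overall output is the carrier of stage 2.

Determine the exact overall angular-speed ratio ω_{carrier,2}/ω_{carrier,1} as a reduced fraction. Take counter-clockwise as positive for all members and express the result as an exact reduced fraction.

Stage 1: N_ring = 31 + 2·20 = 71
Stage 1: 31(ω_s−ω_c) = −71(ω_r−ω_c),  ω_r=0, ω_c=1
Stage 1: ω_s = 1 − (71/31)(0−1) = 102/31
  ⇒ ω_s¹/ω_c¹ = 102/31
Stage 2: N_ring = 31 + 2·16 = 63
Stage 2: 31(ω_s−ω_c) = −63(ω_r−ω_c),  ω_s=0, ω_r=1
Stage 2: 31(0−ω_c) = −63(1−ω_c)  ⇒  94ω_c = 63  ⇒  ω_c = 63/94
  ⇒ ω_c²/ω_r² = 63/94
Coupling ω_r² = ω_s¹ ⇒ overall = 102/31 × 63/94 = 3213/1457

3213/1457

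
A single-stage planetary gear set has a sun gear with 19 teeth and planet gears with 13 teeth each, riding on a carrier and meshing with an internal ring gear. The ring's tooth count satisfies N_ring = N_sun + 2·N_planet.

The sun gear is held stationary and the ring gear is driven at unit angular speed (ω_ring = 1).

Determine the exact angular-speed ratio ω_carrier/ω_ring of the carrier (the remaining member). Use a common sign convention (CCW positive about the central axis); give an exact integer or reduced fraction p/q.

45/64

N_ring = 19 + 2·13 = 45
19(ω_s−ω_c) = −45(ω_r−ω_c),  ω_s=0, ω_r=1
19(0−ω_c) = −45(1−ω_c)  ⇒  64ω_c = 45  ⇒  ω_c = 45/64
ω_c/ω_r = 45/64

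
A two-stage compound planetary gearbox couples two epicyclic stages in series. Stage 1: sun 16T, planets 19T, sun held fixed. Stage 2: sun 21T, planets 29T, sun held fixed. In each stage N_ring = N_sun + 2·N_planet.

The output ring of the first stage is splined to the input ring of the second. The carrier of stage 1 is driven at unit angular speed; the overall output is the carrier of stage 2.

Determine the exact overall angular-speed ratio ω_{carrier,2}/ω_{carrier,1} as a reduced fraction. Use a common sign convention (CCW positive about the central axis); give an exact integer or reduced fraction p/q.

Stage 1: N_ring = 16 + 2·19 = 54
Stage 1: 16(ω_s−ω_c) = −54(ω_r−ω_c),  ω_s=0, ω_c=1
Stage 1: ω_r = 1 − (16/54)(0−1) = 35/27
  ⇒ ω_r¹/ω_c¹ = 35/27
Stage 2: N_ring = 21 + 2·29 = 79
Stage 2: 21(ω_s−ω_c) = −79(ω_r−ω_c),  ω_s=0, ω_r=1
Stage 2: 21(0−ω_c) = −79(1−ω_c)  ⇒  100ω_c = 79  ⇒  ω_c = 79/100
  ⇒ ω_c²/ω_r² = 79/100
Coupling ω_r² = ω_r¹ ⇒ overall = 35/27 × 79/100 = 553/540

553/540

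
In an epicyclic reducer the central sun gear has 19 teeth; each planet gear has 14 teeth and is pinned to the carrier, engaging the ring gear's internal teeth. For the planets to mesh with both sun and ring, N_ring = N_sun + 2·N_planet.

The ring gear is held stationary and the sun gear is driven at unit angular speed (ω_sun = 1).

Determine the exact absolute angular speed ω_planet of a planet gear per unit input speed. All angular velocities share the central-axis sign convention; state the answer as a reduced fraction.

-19/28

N_ring = 19 + 2·14 = 47
19(ω_s−ω_c) = −47(ω_r−ω_c),  ω_r=0, ω_s=1
19(1−ω_c) = −47(0−ω_c)  ⇒  66ω_c = 19  ⇒  ω_c = 19/66
sun–planet: 19·(1−19/66) = −14·(ω_p−ω_c)  ⇒  ω_p−ω_c = −(19/14)·(47/66) = -893/924
ω_p = 19/66 − 893/924 = -19/28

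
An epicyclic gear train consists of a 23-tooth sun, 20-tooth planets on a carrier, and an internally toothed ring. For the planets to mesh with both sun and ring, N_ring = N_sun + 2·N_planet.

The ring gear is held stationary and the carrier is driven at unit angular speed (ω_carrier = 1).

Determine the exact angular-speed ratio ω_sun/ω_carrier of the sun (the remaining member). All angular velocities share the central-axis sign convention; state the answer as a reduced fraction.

N_ring = 23 + 2·20 = 63
23(ω_s−ω_c) = −63(ω_r−ω_c),  ω_r=0, ω_c=1
ω_s = 1 − (63/23)(0−1) = 86/23
ω_s/ω_c = 86/23

86/23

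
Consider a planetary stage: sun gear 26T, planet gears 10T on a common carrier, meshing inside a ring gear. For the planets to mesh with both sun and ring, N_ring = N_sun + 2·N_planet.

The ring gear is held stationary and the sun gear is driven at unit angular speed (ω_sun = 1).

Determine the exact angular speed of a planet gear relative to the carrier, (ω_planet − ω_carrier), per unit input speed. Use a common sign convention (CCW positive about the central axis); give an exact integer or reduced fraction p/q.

N_ring = 26 + 2·10 = 46
26(ω_s−ω_c) = −46(ω_r−ω_c),  ω_r=0, ω_s=1
26(1−ω_c) = −46(0−ω_c)  ⇒  72ω_c = 26  ⇒  ω_c = 13/36
sun–planet: 26·(1−13/36) = −10·(ω_p−ω_c)  ⇒  ω_p−ω_c = −(26/10)·(23/36) = -299/180

-299/180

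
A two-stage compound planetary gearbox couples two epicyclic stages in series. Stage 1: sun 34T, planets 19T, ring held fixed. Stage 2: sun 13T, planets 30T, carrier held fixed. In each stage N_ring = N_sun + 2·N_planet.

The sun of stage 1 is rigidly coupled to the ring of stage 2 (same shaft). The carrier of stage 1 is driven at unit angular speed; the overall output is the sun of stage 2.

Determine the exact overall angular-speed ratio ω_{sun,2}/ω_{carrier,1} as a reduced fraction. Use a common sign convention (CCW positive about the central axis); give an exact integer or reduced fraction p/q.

-3869/221

Stage 1: N_ring = 34 + 2·19 = 72
Stage 1: 34(ω_s−ω_c) = −72(ω_r−ω_c),  ω_r=0, ω_c=1
Stage 1: ω_s = 1 − (72/34)(0−1) = 53/17
  ⇒ ω_s¹/ω_c¹ = 53/17
Stage 2: N_ring = 13 + 2·30 = 73
Stage 2: 13(ω_s−ω_c) = −73(ω_r−ω_c),  ω_c=0, ω_r=1
Stage 2: ω_s = 0 − (73/13)(1−0) = -73/13
  ⇒ ω_s²/ω_r² = -73/13
Coupling ω_r² = ω_s¹ ⇒ overall = 53/17 × -73/13 = -3869/221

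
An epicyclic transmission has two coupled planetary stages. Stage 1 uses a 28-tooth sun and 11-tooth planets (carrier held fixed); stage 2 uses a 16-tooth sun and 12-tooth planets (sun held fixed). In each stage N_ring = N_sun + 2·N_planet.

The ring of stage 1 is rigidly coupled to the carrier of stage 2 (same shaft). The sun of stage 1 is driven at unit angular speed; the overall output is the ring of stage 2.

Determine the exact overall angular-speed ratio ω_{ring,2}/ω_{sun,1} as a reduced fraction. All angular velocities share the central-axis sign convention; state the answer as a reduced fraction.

Stage 1: N_ring = 28 + 2·11 = 50
Stage 1: 28(ω_s−ω_c) = −50(ω_r−ω_c),  ω_c=0, ω_s=1
Stage 1: ω_r = 0 − (28/50)(1−0) = -14/25
  ⇒ ω_r¹/ω_s¹ = -14/25
Stage 2: N_ring = 16 + 2·12 = 40
Stage 2: 16(ω_s−ω_c) = −40(ω_r−ω_c),  ω_s=0, ω_c=1
Stage 2: ω_r = 1 − (16/40)(0−1) = 7/5
  ⇒ ω_r²/ω_c² = 7/5
Coupling ω_c² = ω_r¹ ⇒ overall = -14/25 × 7/5 = -98/125

-98/125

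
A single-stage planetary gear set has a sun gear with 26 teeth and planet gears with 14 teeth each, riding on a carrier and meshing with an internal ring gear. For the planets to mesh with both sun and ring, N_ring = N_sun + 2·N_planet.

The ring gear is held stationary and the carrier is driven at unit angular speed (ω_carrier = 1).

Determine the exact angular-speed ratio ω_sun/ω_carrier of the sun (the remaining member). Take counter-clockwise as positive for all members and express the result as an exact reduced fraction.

N_ring = 26 + 2·14 = 54
26(ω_s−ω_c) = −54(ω_r−ω_c),  ω_r=0, ω_c=1
ω_s = 1 − (54/26)(0−1) = 40/13
ω_s/ω_c = 40/13

40/13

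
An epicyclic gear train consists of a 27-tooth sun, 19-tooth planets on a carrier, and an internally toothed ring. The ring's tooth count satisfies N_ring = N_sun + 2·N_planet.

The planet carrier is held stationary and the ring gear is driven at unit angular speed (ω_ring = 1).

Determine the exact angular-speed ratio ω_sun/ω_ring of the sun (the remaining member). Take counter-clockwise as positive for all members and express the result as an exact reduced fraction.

-65/27

N_ring = 27 + 2·19 = 65
27(ω_s−ω_c) = −65(ω_r−ω_c),  ω_c=0, ω_r=1
ω_s = 0 − (65/27)(1−0) = -65/27
ω_s/ω_r = -65/27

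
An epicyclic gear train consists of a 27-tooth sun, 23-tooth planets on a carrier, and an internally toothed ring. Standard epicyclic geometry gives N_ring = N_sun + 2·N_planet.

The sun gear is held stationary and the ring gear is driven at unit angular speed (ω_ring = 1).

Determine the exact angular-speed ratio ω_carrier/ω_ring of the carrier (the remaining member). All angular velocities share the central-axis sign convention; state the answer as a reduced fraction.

73/100

N_ring = 27 + 2·23 = 73
27(ω_s−ω_c) = −73(ω_r−ω_c),  ω_s=0, ω_r=1
27(0−ω_c) = −73(1−ω_c)  ⇒  100ω_c = 73  ⇒  ω_c = 73/100
ω_c/ω_r = 73/100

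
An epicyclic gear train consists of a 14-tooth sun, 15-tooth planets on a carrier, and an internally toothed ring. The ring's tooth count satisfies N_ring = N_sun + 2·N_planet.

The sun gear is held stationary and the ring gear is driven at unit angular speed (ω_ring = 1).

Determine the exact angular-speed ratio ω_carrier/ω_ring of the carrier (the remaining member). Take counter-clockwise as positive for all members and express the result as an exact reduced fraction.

N_ring = 14 + 2·15 = 44
14(ω_s−ω_c) = −44(ω_r−ω_c),  ω_s=0, ω_r=1
14(0−ω_c) = −44(1−ω_c)  ⇒  58ω_c = 44  ⇒  ω_c = 22/29
ω_c/ω_r = 22/29

22/29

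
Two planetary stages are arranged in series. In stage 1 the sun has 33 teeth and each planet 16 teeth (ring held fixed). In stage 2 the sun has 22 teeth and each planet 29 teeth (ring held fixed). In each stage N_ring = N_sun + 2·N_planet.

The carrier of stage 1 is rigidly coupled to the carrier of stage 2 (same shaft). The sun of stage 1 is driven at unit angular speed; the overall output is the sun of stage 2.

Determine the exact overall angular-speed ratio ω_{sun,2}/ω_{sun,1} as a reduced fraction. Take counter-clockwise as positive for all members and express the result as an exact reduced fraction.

Stage 1: N_ring = 33 + 2·16 = 65
Stage 1: 33(ω_s−ω_c) = −65(ω_r−ω_c),  ω_r=0, ω_s=1
Stage 1: 33(1−ω_c) = −65(0−ω_c)  ⇒  98ω_c = 33  ⇒  ω_c = 33/98
  ⇒ ω_c¹/ω_s¹ = 33/98
Stage 2: N_ring = 22 + 2·29 = 80
Stage 2: 22(ω_s−ω_c) = −80(ω_r−ω_c),  ω_r=0, ω_c=1
Stage 2: ω_s = 1 − (80/22)(0−1) = 51/11
  ⇒ ω_s²/ω_c² = 51/11
Coupling ω_c² = ω_c¹ ⇒ overall = 33/98 × 51/11 = 153/98

153/98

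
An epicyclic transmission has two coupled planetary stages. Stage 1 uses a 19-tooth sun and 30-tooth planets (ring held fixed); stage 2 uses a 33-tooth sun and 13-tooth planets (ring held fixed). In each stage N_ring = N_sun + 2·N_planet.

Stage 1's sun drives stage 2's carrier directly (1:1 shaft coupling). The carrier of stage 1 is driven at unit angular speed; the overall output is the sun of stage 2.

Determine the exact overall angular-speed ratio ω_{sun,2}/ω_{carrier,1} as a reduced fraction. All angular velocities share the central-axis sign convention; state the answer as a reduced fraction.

9016/627

Stage 1: N_ring = 19 + 2·30 = 79
Stage 1: 19(ω_s−ω_c) = −79(ω_r−ω_c),  ω_r=0, ω_c=1
Stage 1: ω_s = 1 − (79/19)(0−1) = 98/19
  ⇒ ω_s¹/ω_c¹ = 98/19
Stage 2: N_ring = 33 + 2·13 = 59
Stage 2: 33(ω_s−ω_c) = −59(ω_r−ω_c),  ω_r=0, ω_c=1
Stage 2: ω_s = 1 − (59/33)(0−1) = 92/33
  ⇒ ω_s²/ω_c² = 92/33
Coupling ω_c² = ω_s¹ ⇒ overall = 98/19 × 92/33 = 9016/627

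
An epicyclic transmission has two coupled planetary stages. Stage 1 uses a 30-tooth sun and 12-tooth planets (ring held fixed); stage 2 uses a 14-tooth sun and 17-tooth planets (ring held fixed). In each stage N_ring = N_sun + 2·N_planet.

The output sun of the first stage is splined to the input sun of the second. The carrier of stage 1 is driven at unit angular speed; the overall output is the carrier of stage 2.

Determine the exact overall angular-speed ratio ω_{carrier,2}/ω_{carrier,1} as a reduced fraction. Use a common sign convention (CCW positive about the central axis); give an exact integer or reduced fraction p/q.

Stage 1: N_ring = 30 + 2·12 = 54
Stage 1: 30(ω_s−ω_c) = −54(ω_r−ω_c),  ω_r=0, ω_c=1
Stage 1: ω_s = 1 − (54/30)(0−1) = 14/5
  ⇒ ω_s¹/ω_c¹ = 14/5
Stage 2: N_ring = 14 + 2·17 = 48
Stage 2: 14(ω_s−ω_c) = −48(ω_r−ω_c),  ω_r=0, ω_s=1
Stage 2: 14(1−ω_c) = −48(0−ω_c)  ⇒  62ω_c = 14  ⇒  ω_c = 7/31
  ⇒ ω_c²/ω_s² = 7/31
Coupling ω_s² = ω_s¹ ⇒ overall = 14/5 × 7/31 = 98/155

98/155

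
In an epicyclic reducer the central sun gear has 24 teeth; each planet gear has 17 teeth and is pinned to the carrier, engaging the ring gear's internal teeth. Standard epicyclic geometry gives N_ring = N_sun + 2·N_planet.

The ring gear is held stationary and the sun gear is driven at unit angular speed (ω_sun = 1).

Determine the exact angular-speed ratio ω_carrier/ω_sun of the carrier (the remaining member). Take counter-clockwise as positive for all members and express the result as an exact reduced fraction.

12/41

N_ring = 24 + 2·17 = 58
24(ω_s−ω_c) = −58(ω_r−ω_c),  ω_r=0, ω_s=1
24(1−ω_c) = −58(0−ω_c)  ⇒  82ω_c = 24  ⇒  ω_c = 12/41
ω_c/ω_s = 12/41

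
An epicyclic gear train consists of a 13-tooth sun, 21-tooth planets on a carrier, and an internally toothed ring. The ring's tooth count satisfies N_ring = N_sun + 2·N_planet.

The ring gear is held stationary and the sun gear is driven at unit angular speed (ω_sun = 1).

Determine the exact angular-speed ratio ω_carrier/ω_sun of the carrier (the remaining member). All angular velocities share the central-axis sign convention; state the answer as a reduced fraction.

13/68

N_ring = 13 + 2·21 = 55
13(ω_s−ω_c) = −55(ω_r−ω_c),  ω_r=0, ω_s=1
13(1−ω_c) = −55(0−ω_c)  ⇒  68ω_c = 13  ⇒  ω_c = 13/68
ω_c/ω_s = 13/68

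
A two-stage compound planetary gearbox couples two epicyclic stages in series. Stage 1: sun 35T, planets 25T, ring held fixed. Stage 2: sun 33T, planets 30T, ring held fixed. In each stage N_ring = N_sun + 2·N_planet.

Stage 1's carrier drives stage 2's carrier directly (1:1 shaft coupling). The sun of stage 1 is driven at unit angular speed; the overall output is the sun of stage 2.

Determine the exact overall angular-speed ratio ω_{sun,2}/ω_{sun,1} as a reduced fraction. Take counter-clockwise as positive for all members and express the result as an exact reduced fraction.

49/44

Stage 1: N_ring = 35 + 2·25 = 85
Stage 1: 35(ω_s−ω_c) = −85(ω_r−ω_c),  ω_r=0, ω_s=1
Stage 1: 35(1−ω_c) = −85(0−ω_c)  ⇒  120ω_c = 35  ⇒  ω_c = 7/24
  ⇒ ω_c¹/ω_s¹ = 7/24
Stage 2: N_ring = 33 + 2·30 = 93
Stage 2: 33(ω_s−ω_c) = −93(ω_r−ω_c),  ω_r=0, ω_c=1
Stage 2: ω_s = 1 − (93/33)(0−1) = 42/11
  ⇒ ω_s²/ω_c² = 42/11
Coupling ω_c² = ω_c¹ ⇒ overall = 7/24 × 42/11 = 49/44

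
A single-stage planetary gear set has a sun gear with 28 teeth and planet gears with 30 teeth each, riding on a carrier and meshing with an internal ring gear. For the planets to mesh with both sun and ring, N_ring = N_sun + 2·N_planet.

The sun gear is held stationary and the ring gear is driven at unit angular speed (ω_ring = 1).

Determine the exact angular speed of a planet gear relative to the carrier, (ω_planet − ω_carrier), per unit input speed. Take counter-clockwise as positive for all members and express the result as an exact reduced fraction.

308/435

N_ring = 28 + 2·30 = 88
28(ω_s−ω_c) = −88(ω_r−ω_c),  ω_s=0, ω_r=1
28(0−ω_c) = −88(1−ω_c)  ⇒  116ω_c = 88  ⇒  ω_c = 22/29
sun–planet: 28·(0−22/29) = −30·(ω_p−ω_c)  ⇒  ω_p−ω_c = −(28/30)·(-22/29) = 308/435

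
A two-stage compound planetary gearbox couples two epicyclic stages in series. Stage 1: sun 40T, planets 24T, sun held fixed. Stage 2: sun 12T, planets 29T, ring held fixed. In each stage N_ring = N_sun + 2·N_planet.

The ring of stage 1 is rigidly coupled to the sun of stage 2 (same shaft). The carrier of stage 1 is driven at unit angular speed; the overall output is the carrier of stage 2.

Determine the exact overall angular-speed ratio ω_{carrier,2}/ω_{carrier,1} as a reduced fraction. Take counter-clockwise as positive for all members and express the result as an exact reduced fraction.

96/451

Stage 1: N_ring = 40 + 2·24 = 88
Stage 1: 40(ω_s−ω_c) = −88(ω_r−ω_c),  ω_s=0, ω_c=1
Stage 1: ω_r = 1 − (40/88)(0−1) = 16/11
  ⇒ ω_r¹/ω_c¹ = 16/11
Stage 2: N_ring = 12 + 2·29 = 70
Stage 2: 12(ω_s−ω_c) = −70(ω_r−ω_c),  ω_r=0, ω_s=1
Stage 2: 12(1−ω_c) = −70(0−ω_c)  ⇒  82ω_c = 12  ⇒  ω_c = 6/41
  ⇒ ω_c²/ω_s² = 6/41
Coupling ω_s² = ω_r¹ ⇒ overall = 16/11 × 6/41 = 96/451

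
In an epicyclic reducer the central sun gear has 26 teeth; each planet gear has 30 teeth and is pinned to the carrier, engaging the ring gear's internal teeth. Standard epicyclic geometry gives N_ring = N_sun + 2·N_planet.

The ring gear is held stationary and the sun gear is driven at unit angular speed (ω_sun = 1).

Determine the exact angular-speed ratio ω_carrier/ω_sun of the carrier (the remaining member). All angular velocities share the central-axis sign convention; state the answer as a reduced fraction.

N_ring = 26 + 2·30 = 86
26(ω_s−ω_c) = −86(ω_r−ω_c),  ω_r=0, ω_s=1
26(1−ω_c) = −86(0−ω_c)  ⇒  112ω_c = 26  ⇒  ω_c = 13/56
ω_c/ω_s = 13/56

13/56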